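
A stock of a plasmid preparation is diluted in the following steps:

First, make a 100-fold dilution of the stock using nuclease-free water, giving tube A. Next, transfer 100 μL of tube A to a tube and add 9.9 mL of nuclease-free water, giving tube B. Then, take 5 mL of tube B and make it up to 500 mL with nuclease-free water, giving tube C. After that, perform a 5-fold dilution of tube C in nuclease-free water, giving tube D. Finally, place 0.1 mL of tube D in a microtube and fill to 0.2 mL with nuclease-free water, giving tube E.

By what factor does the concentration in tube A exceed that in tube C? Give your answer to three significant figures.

1.00 × 10^4

Step 1: 100-fold → factor 100
Step 2: 100 μL + 9.9 mL = 10000 μL total → factor 10000/100 = 100
Step 3: 5 mL brought to 500 mL → factor 500/5 = 100
Dilution factor to tube A = 100; to tube C = 1 × 10^6
[tube A]/[tube C] = (factor to tube C)/(factor to tube A) = 1 × 10^6/100 = 1.00 × 10^4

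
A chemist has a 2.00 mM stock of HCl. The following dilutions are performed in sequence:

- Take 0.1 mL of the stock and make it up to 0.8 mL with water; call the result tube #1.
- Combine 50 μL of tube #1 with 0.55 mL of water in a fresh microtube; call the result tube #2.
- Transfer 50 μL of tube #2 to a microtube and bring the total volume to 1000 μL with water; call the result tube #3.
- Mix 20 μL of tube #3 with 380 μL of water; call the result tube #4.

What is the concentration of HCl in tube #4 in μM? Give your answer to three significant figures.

0.0521 μM

Step 1: 0.1 mL brought to 0.8 mL → factor 0.8/0.1 = 8
Step 2: 50 μL + 0.55 mL = 600 μL total → factor 600/50 = 12
Step 3: 50 μL brought to 1000 μL → factor 1000/50 = 20
Step 4: 20 μL + 380 μL = 400 μL total → factor 400/20 = 20
Overall dilution factor = 8 × 12 × 20 × 20 = 38400
Final = 2.00 mM / 38400 = 5.208 × 10^-5 mM = 0.0521 μM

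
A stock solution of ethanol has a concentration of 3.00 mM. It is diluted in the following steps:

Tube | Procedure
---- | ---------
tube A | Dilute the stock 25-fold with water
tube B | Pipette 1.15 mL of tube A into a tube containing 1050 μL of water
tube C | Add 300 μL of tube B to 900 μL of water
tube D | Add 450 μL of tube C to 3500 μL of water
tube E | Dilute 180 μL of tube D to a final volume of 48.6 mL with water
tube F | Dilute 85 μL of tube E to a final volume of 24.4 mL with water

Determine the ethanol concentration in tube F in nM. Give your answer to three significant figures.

Step 1: 25-fold → factor 25
Step 2: 1.15 mL + 1050 μL = 2.2 mL total → factor 2.2/1.15 = 1.913
Step 3: 300 μL + 900 μL = 1200 μL total → factor 1200/300 = 4
Step 4: 450 μL + 3500 μL = 3950 μL total → factor 3950/450 = 8.7778
Step 5: 180 μL brought to 48.6 mL → factor 48600/180 = 270
Step 6: 85 μL brought to 24.4 mL → factor 24400/85 = 287.06
Overall dilution factor = 25 × 1.913 × 4 × 8.7778 × 270 × 287.06 = 1.3015 × 10^8
Final = 3.00 mM / 1.3015 × 10^8 = 2.305 × 10^-8 mM = 0.0231 nM

0.0231 nM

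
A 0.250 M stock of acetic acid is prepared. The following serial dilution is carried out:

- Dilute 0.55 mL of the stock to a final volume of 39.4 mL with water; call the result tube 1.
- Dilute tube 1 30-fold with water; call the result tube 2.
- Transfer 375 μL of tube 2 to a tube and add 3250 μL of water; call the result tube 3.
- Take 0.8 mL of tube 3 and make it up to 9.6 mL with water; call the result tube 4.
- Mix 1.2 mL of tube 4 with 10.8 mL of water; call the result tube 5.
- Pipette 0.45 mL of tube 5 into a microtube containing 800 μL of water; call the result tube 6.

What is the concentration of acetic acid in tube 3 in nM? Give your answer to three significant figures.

Step 1: 0.55 mL brought to 39.4 mL → factor 39.4/0.55 = 71.636
Step 2: 30-fold → factor 30
Step 3: 375 μL + 3250 μL = 3625 μL total → factor 3625/375 = 9.6667
Dilution factor through tube 3 = 71.636 × 30 × 9.6667 = 20775
[tube 3] = 0.250 M / 20775 = 1.203 × 10^-5 M = 1.20 × 10^4 nM

1.20 × 10^4 nM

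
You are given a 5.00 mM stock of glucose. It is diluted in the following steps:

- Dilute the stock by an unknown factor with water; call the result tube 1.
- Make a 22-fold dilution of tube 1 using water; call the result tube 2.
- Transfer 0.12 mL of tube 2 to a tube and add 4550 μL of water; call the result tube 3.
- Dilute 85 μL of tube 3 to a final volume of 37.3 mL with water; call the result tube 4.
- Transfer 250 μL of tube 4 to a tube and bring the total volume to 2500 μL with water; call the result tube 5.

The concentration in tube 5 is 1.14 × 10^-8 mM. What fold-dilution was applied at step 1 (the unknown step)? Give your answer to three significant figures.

117-fold

Step 1: unknown factor x
Step 2: 22-fold → factor 22
Step 3: 0.12 mL + 4550 μL = 4.67 mL total → factor 4.67/0.12 = 38.917
Step 4: 85 μL brought to 37.3 mL → factor 37300/85 = 438.82
Step 5: 250 μL brought to 2500 μL → factor 2500/250 = 10
Product of known-step factors = 3.7571 × 10^6
Overall factor = 5.00 mM / (1.14 × 10^-8 mM) = 4.386 × 10^8
x = 4.386 × 10^8 / 3.7571 × 10^6 = 117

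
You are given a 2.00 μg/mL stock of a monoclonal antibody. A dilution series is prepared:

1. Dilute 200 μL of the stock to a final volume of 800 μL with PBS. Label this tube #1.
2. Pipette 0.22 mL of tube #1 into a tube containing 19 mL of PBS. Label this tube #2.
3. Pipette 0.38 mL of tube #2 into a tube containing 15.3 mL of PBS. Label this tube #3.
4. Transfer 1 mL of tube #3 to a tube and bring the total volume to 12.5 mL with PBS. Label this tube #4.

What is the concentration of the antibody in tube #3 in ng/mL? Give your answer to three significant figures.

0.139 ng/mL

Step 1: 200 μL brought to 800 μL → factor 800/200 = 4
Step 2: 0.22 mL + 19 mL = 19.22 mL total → factor 19.22/0.22 = 87.364
Step 3: 0.38 mL + 15.3 mL = 15.68 mL total → factor 15.68/0.38 = 41.263
Dilution factor through tube #3 = 4 × 87.364 × 41.263 = 14420
[tube #3] = 2.00 μg/mL / 14420 = 0.0001387 μg/mL = 0.139 ng/mL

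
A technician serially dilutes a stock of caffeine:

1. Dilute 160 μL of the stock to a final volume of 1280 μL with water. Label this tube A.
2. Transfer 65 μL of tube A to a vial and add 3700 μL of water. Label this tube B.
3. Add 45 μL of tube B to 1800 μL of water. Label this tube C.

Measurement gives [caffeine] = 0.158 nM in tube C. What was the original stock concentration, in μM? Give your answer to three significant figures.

3.00 μM

Step 1: 160 μL brought to 1280 μL → factor 1280/160 = 8
Step 2: 65 μL + 3700 μL = 3765 μL total → factor 3765/65 = 57.923
Step 3: 45 μL + 1800 μL = 1845 μL total → factor 1845/45 = 41
Overall dilution factor = 8 × 57.923 × 41 = 18999
Stock = 0.158 nM × 18999 = 3002 nM = 3.00 μM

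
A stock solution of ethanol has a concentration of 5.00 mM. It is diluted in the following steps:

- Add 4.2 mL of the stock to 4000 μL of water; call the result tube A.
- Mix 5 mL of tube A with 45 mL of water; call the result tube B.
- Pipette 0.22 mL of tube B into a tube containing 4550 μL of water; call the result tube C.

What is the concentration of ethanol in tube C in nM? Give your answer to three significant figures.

Step 1: 4.2 mL + 4000 μL = 8.2 mL total → factor 8.2/4.2 = 1.9524
Step 2: 5 mL + 45 mL = 50 mL total → factor 50/5 = 10
Step 3: 0.22 mL + 4550 μL = 4.77 mL total → factor 4.77/0.22 = 21.682
Overall dilution factor = 1.9524 × 10 × 21.682 = 423.31
Final = 5.00 mM / 423.31 = 0.01181 mM = 1.18 × 10^4 nM

1.18 × 10^4 nM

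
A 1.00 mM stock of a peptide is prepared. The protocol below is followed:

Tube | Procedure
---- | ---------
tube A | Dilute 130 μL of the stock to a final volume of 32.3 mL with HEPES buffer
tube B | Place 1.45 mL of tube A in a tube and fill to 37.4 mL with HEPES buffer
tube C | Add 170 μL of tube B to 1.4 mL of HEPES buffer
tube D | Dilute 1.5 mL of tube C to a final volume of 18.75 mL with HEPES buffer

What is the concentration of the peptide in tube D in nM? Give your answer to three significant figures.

Step 1: 130 μL brought to 32.3 mL → factor 32300/130 = 248.46
Step 2: 1.45 mL brought to 37.4 mL → factor 37.4/1.45 = 25.793
Step 3: 170 μL + 1.4 mL = 1570 μL total → factor 1570/170 = 9.2353
Step 4: 1.5 mL brought to 18.75 mL → factor 18.75/1.5 = 12.5
Overall dilution factor = 248.46 × 25.793 × 9.2353 × 12.5 = 7.3982 × 10^5
Final = 1.00 mM / 7.3982 × 10^5 = 1.352 × 10^-6 mM = 1.35 nM

1.35 nM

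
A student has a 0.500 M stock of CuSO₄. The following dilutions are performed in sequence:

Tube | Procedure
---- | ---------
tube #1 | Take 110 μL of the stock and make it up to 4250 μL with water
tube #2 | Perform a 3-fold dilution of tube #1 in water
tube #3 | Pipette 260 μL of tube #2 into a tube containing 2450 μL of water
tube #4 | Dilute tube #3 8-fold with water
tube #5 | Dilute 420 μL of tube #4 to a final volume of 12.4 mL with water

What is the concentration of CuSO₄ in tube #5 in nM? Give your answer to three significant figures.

1.75 × 10^3 nM

Step 1: 110 μL brought to 4250 μL → factor 4250/110 = 38.636
Step 2: 3-fold → factor 3
Step 3: 260 μL + 2450 μL = 2710 μL total → factor 2710/260 = 10.423
Step 4: 8-fold → factor 8
Step 5: 420 μL brought to 12.4 mL → factor 12400/420 = 29.524
Overall dilution factor = 38.636 × 3 × 10.423 × 8 × 29.524 = 2.8535 × 10^5
Final = 0.500 M / 2.8535 × 10^5 = 1.752 × 10^-6 M = 1.75 × 10^3 nM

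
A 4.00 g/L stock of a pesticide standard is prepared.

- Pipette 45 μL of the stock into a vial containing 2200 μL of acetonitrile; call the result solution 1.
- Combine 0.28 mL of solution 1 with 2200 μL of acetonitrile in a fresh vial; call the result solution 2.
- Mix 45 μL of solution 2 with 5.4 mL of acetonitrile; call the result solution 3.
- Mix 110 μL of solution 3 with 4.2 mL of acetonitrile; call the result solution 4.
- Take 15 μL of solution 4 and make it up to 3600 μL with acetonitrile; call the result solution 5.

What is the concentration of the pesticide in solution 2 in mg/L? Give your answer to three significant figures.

Step 1: 45 μL + 2200 μL = 2245 μL total → factor 2245/45 = 49.889
Step 2: 0.28 mL + 2200 μL = 2.48 mL total → factor 2.48/0.28 = 8.8571
Dilution factor through solution 2 = 49.889 × 8.8571 = 441.87
[solution 2] = 4.00 g/L / 441.87 = 0.009052 g/L = 9.05 mg/L

9.05 mg/L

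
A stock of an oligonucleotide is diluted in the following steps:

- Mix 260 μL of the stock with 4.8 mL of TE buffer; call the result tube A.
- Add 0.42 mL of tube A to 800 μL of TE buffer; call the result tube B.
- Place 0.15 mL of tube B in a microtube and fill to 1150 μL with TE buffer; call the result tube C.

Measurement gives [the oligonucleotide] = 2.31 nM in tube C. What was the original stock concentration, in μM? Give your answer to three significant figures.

Step 1: 260 μL + 4.8 mL = 5060 μL total → factor 5060/260 = 19.462
Step 2: 0.42 mL + 800 μL = 1.22 mL total → factor 1.22/0.42 = 2.9048
Step 3: 0.15 mL brought to 1150 μL → factor 1.15/0.15 = 7.6667
Overall dilution factor = 19.462 × 2.9048 × 7.6667 = 433.41
Stock = 2.31 nM × 433.41 = 1001 nM = 1.00 μM

1.00 μM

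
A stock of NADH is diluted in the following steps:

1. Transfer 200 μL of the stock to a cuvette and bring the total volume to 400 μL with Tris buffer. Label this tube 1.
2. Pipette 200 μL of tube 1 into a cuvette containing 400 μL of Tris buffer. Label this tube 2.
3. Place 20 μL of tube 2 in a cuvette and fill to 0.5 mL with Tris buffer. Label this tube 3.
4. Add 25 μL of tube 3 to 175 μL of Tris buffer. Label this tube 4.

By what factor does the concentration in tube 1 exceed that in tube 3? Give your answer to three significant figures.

75.0

Step 1: 200 μL brought to 400 μL → factor 400/200 = 2
Step 2: 200 μL + 400 μL = 600 μL total → factor 600/200 = 3
Step 3: 20 μL brought to 0.5 mL → factor 500/20 = 25
Dilution factor to tube 1 = 2; to tube 3 = 150
[tube 1]/[tube 3] = (factor to tube 3)/(factor to tube 1) = 150/2 = 75.0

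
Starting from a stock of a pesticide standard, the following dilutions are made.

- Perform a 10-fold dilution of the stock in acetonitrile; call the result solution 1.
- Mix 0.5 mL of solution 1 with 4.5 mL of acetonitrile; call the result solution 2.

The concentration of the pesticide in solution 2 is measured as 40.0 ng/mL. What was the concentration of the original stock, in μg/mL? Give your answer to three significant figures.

Step 1: 10-fold → factor 10
Step 2: 0.5 mL + 4.5 mL = 5 mL total → factor 5/0.5 = 10
Overall dilution factor = 10 × 10 = 100
Stock = 40.0 ng/mL × 100 = 4000 ng/mL = 4.00 μg/mL

4.00 μg/mL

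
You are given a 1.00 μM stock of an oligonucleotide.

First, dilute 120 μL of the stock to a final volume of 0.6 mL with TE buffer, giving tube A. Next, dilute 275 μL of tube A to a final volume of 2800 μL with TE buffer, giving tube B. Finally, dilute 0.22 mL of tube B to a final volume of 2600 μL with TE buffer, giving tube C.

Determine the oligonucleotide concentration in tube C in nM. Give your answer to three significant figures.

1.66 nM

Step 1: 120 μL brought to 0.6 mL → factor 600/120 = 5
Step 2: 275 μL brought to 2800 μL → factor 2800/275 = 10.182
Step 3: 0.22 mL brought to 2600 μL → factor 2.6/0.22 = 11.818
Overall dilution factor = 5 × 10.182 × 11.818 = 601.65
Final = 1.00 μM / 601.65 = 0.001662 μM = 1.66 nM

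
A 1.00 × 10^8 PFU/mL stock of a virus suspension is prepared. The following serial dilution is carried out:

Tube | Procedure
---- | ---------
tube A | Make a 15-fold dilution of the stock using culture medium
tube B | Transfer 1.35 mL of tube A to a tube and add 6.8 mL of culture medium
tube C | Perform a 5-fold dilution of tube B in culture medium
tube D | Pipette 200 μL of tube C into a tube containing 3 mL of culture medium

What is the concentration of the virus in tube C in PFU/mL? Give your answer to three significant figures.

2.21 × 10^5 PFU/mL

Step 1: 15-fold → factor 15
Step 2: 1.35 mL + 6.8 mL = 8.15 mL total → factor 8.15/1.35 = 6.037
Step 3: 5-fold → factor 5
Dilution factor through tube C = 15 × 6.037 × 5 = 452.78
[tube C] = 1.00 × 10^8 PFU/mL / 452.78 = 2.21 × 10^5 PFU/mL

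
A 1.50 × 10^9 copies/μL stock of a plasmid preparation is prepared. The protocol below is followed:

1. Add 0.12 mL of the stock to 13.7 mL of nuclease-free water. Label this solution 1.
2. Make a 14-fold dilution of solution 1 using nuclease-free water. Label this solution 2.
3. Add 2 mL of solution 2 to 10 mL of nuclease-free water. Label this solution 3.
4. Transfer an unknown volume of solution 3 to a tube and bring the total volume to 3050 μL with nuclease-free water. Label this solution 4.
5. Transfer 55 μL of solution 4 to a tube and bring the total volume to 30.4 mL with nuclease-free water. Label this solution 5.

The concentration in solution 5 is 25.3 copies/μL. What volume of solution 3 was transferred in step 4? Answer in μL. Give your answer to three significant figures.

275 μL

Step 1: 0.12 mL + 13.7 mL = 13.82 mL total → factor 13.82/0.12 = 115.17
Step 2: 14-fold → factor 14
Step 3: 2 mL + 10 mL = 12 mL total → factor 12/2 = 6
Step 4: v brought to 3050 μL → factor = 3050 μL/v
Step 5: 55 μL brought to 30.4 mL → factor 30400/55 = 552.73
Product of known-step factors = 5.3471 × 10^6
Overall factor = 1.50 × 10^9 copies/μL / (25.3 copies/μL) = 5.9289 × 10^7
Step-4 factor = 5.9289 × 10^7 / 5.3471 × 10^6 = 11.088
v = 3050 μL / 11.088 = 275 μL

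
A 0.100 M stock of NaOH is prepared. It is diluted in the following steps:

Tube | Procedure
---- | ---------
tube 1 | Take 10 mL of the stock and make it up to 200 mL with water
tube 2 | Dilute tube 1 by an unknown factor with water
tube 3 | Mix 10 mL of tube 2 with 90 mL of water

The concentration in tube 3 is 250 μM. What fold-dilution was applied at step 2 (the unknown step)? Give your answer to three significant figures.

Step 1: 10 mL brought to 200 mL → factor 200/10 = 20
Step 2: unknown factor x
Step 3: 10 mL + 90 mL = 100 mL total → factor 100/10 = 10
Product of known-step factors = 200
Overall factor = 0.100 M / (250 μM) = 400
x = 400 / 200 = 2.00

2.00-fold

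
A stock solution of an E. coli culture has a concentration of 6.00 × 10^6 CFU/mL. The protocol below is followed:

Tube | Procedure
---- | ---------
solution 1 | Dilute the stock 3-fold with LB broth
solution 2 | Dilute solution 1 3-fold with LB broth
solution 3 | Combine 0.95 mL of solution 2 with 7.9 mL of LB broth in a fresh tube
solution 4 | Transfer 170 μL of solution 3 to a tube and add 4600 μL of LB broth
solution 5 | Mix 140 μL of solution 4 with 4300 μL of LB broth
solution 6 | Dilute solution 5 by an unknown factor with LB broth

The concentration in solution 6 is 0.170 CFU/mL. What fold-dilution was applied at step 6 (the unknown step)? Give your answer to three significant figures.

Step 1: 3-fold → factor 3
Step 2: 3-fold → factor 3
Step 3: 0.95 mL + 7.9 mL = 8.85 mL total → factor 8.85/0.95 = 9.3158
Step 4: 170 μL + 4600 μL = 4770 μL total → factor 4770/170 = 28.059
Step 5: 140 μL + 4300 μL = 4440 μL total → factor 4440/140 = 31.714
Step 6: unknown factor x
Product of known-step factors = 74608
Overall factor = 6.00 × 10^6 CFU/mL / (0.170 CFU/mL) = 3.5294 × 10^7
x = 3.5294 × 10^7 / 74608 = 473

473-fold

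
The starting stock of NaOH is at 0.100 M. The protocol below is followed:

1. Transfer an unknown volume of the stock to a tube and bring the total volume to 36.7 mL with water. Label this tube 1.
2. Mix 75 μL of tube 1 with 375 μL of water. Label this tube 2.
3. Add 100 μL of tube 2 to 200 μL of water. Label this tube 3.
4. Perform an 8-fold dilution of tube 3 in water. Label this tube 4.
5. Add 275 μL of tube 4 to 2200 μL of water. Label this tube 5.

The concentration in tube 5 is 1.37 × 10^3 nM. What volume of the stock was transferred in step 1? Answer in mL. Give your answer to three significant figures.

0.652 mL

Step 1: v brought to 36.7 mL → factor = 36.7 mL/v
Step 2: 75 μL + 375 μL = 450 μL total → factor 450/75 = 6
Step 3: 100 μL + 200 μL = 300 μL total → factor 300/100 = 3
Step 4: 8-fold → factor 8
Step 5: 275 μL + 2200 μL = 2475 μL total → factor 2475/275 = 9
Product of known-step factors = 1296
Overall factor = 0.100 M / (1.37 × 10^3 nM) = 72993
Step-1 factor = 72993 / 1296 = 56.322
v = 36.7 mL / 56.322 = 0.652 mL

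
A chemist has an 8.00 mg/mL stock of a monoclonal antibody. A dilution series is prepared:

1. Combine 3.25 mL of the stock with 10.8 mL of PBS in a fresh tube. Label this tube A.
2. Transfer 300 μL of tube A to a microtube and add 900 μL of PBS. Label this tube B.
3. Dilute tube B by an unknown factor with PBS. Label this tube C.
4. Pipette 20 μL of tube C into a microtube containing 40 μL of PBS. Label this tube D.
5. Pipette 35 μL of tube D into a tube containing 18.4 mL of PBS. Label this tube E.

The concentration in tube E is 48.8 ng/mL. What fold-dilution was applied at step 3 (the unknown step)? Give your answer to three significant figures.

6.00-fold

Step 1: 3.25 mL + 10.8 mL = 14.05 mL total → factor 14.05/3.25 = 4.3231
Step 2: 300 μL + 900 μL = 1200 μL total → factor 1200/300 = 4
Step 3: unknown factor x
Step 4: 20 μL + 40 μL = 60 μL total → factor 60/20 = 3
Step 5: 35 μL + 18.4 mL = 18435 μL total → factor 18435/35 = 526.71
Product of known-step factors = 27324
Overall factor = 8.00 mg/mL / (48.8 ng/mL) = 1.6393 × 10^5
x = 1.6393 × 10^5 / 27324 = 6.00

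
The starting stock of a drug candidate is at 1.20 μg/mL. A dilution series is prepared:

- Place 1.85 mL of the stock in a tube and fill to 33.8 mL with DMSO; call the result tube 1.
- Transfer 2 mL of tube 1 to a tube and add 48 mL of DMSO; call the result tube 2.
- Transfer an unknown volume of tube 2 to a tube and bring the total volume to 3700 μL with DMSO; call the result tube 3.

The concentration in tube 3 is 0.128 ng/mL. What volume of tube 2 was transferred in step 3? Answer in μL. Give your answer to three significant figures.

180 μL

Step 1: 1.85 mL brought to 33.8 mL → factor 33.8/1.85 = 18.27
Step 2: 2 mL + 48 mL = 50 mL total → factor 50/2 = 25
Step 3: v brought to 3700 μL → factor = 3700 μL/v
Product of known-step factors = 456.76
Overall factor = 1.20 μg/mL / (0.128 ng/mL) = 9375
Step-3 factor = 9375 / 456.76 = 20.525
v = 3700 μL / 20.525 = 180 μL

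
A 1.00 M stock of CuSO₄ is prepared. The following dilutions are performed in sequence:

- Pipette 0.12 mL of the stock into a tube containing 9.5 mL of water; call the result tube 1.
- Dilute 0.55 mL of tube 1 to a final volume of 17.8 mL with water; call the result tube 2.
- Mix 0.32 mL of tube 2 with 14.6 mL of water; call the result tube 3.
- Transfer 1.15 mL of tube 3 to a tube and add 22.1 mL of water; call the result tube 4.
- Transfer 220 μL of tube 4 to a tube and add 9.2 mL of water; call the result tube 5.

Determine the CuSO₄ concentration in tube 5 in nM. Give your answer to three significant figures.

9.55 nM

Step 1: 0.12 mL + 9.5 mL = 9.62 mL total → factor 9.62/0.12 = 80.167
Step 2: 0.55 mL brought to 17.8 mL → factor 17.8/0.55 = 32.364
Step 3: 0.32 mL + 14.6 mL = 14.92 mL total → factor 14.92/0.32 = 46.625
Step 4: 1.15 mL + 22.1 mL = 23.25 mL total → factor 23.25/1.15 = 20.217
Step 5: 220 μL + 9.2 mL = 9420 μL total → factor 9420/220 = 42.818
Overall dilution factor = 80.167 × 32.364 × 46.625 × 20.217 × 42.818 = 1.0472 × 10^8
Final = 1.00 M / 1.0472 × 10^8 = 9.549 × 10^-9 M = 9.55 nM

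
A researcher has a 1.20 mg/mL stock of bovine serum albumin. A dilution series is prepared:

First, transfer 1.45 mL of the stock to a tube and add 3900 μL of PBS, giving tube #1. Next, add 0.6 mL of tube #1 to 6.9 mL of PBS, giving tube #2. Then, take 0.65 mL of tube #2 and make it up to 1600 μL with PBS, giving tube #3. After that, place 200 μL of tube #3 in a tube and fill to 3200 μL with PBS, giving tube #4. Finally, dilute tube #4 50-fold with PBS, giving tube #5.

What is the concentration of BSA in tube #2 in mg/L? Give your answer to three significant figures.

26.0 mg/L

Step 1: 1.45 mL + 3900 μL = 5.35 mL total → factor 5.35/1.45 = 3.6897
Step 2: 0.6 mL + 6.9 mL = 7.5 mL total → factor 7.5/0.6 = 12.5
Dilution factor through tube #2 = 3.6897 × 12.5 = 46.121
[tube #2] = 1.20 mg/mL / 46.121 = 0.02602 mg/mL = 26.0 mg/L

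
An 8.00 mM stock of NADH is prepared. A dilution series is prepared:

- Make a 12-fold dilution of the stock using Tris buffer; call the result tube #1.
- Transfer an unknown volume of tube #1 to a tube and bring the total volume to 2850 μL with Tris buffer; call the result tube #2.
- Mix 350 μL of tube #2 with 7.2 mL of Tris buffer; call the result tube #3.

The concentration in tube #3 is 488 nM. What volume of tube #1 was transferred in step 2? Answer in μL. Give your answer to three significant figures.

45.0 μL

Step 1: 12-fold → factor 12
Step 2: v brought to 2850 μL → factor = 2850 μL/v
Step 3: 350 μL + 7.2 mL = 7550 μL total → factor 7550/350 = 21.571
Product of known-step factors = 258.86
Overall factor = 8.00 mM / (488 nM) = 16393
Step-2 factor = 16393 / 258.86 = 63.33
v = 2850 μL / 63.33 = 45.0 μL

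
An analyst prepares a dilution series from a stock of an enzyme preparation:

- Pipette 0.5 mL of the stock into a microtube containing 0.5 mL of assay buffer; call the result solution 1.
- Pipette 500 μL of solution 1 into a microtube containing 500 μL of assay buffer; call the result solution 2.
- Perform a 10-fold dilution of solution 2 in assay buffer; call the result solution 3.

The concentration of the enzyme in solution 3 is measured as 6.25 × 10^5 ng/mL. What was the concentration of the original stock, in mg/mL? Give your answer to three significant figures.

25.0 mg/mL

Step 1: 0.5 mL + 0.5 mL = 1 mL total → factor 1/0.5 = 2
Step 2: 500 μL + 500 μL = 1000 μL total → factor 1000/500 = 2
Step 3: 10-fold → factor 10
Overall dilution factor = 2 × 2 × 10 = 40
Stock = 6.25 × 10^5 ng/mL × 40 = 2.500 × 10^7 ng/mL = 25.0 mg/mL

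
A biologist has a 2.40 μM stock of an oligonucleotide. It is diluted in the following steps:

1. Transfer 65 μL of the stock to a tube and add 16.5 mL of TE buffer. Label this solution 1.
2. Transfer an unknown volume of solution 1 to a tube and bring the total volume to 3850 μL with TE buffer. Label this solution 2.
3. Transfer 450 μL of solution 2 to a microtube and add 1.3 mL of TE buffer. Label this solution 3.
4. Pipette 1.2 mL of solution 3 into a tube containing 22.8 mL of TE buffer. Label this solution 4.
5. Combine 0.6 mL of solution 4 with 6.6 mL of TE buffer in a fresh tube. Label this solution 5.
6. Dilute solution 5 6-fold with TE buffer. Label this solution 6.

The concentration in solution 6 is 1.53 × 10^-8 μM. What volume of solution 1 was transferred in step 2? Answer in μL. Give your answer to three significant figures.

35.0 μL

Step 1: 65 μL + 16.5 mL = 16565 μL total → factor 16565/65 = 254.85
Step 2: v brought to 3850 μL → factor = 3850 μL/v
Step 3: 450 μL + 1.3 mL = 1750 μL total → factor 1750/450 = 3.8889
Step 4: 1.2 mL + 22.8 mL = 24 mL total → factor 24/1.2 = 20
Step 5: 0.6 mL + 6.6 mL = 7.2 mL total → factor 7.2/0.6 = 12
Step 6: 6-fold → factor 6
Product of known-step factors = 1.4271 × 10^6
Overall factor = 2.40 μM / (1.53 × 10^-8 μM) = 1.5686 × 10^8
Step-2 factor = 1.5686 × 10^8 / 1.4271 × 10^6 = 109.91
v = 3850 μL / 109.91 = 35.0 μL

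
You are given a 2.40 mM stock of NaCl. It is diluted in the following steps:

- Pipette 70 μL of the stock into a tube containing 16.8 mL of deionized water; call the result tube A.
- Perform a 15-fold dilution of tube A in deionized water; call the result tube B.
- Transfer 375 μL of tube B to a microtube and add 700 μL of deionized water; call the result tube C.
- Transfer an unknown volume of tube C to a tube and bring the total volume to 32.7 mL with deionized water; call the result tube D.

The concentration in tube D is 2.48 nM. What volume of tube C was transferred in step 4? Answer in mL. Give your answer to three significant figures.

Step 1: 70 μL + 16.8 mL = 16870 μL total → factor 16870/70 = 241
Step 2: 15-fold → factor 15
Step 3: 375 μL + 700 μL = 1075 μL total → factor 1075/375 = 2.8667
Step 4: v brought to 32.7 mL → factor = 32.7 mL/v
Product of known-step factors = 10363
Overall factor = 2.40 mM / (2.48 nM) = 9.6774 × 10^5
Step-4 factor = 9.6774 × 10^5 / 10363 = 93.384
v = 32.7 mL / 93.384 = 0.350 mL

0.350 mL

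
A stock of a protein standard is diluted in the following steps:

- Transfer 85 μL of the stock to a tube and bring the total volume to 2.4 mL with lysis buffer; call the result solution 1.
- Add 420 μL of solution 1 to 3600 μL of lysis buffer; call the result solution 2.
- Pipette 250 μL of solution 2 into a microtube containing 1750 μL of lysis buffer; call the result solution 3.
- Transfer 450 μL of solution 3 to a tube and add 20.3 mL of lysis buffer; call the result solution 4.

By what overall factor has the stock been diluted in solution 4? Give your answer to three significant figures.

9.97 × 10^4

Step 1: 85 μL brought to 2.4 mL → factor 2400/85 = 28.235
Step 2: 420 μL + 3600 μL = 4020 μL total → factor 4020/420 = 9.5714
Step 3: 250 μL + 1750 μL = 2000 μL total → factor 2000/250 = 8
Step 4: 450 μL + 20.3 mL = 20750 μL total → factor 20750/450 = 46.111
Overall dilution factor = 28.235 × 9.5714 × 8 × 46.111 = 99693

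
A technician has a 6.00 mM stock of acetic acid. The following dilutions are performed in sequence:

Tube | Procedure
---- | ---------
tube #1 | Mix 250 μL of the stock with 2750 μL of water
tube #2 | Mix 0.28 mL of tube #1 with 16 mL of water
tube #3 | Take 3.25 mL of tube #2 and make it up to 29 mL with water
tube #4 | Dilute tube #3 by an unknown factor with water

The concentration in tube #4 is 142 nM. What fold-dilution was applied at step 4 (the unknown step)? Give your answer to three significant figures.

6.79-fold

Step 1: 250 μL + 2750 μL = 3000 μL total → factor 3000/250 = 12
Step 2: 0.28 mL + 16 mL = 16.28 mL total → factor 16.28/0.28 = 58.143
Step 3: 3.25 mL brought to 29 mL → factor 29/3.25 = 8.9231
Step 4: unknown factor x
Product of known-step factors = 6225.8
Overall factor = 6.00 mM / (142 nM) = 42254
x = 42254 / 6225.8 = 6.79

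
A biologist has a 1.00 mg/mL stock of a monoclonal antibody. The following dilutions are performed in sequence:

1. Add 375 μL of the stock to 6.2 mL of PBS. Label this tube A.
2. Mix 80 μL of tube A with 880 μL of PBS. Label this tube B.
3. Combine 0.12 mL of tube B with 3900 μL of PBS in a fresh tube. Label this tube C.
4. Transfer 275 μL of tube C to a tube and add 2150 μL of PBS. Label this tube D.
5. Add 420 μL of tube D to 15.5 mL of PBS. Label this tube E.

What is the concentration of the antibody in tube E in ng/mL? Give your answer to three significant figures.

0.424 ng/mL

Step 1: 375 μL + 6.2 mL = 6575 μL total → factor 6575/375 = 17.533
Step 2: 80 μL + 880 μL = 960 μL total → factor 960/80 = 12
Step 3: 0.12 mL + 3900 μL = 4.02 mL total → factor 4.02/0.12 = 33.5
Step 4: 275 μL + 2150 μL = 2425 μL total → factor 2425/275 = 8.8182
Step 5: 420 μL + 15.5 mL = 15920 μL total → factor 15920/420 = 37.905
Overall dilution factor = 17.533 × 12 × 33.5 × 8.8182 × 37.905 = 2.3559 × 10^6
Final = 1.00 mg/mL / 2.3559 × 10^6 = 4.245 × 10^-7 mg/mL = 0.424 ng/mL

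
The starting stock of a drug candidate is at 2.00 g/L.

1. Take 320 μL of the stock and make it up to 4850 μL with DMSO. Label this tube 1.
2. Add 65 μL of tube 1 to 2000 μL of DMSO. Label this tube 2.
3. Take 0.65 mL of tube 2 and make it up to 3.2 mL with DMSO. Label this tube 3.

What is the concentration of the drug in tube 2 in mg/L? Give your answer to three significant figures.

Step 1: 320 μL brought to 4850 μL → factor 4850/320 = 15.156
Step 2: 65 μL + 2000 μL = 2065 μL total → factor 2065/65 = 31.769
Dilution factor through tube 2 = 15.156 × 31.769 = 481.5
[tube 2] = 2.00 g/L / 481.5 = 0.004154 g/L = 4.15 mg/L

4.15 mg/L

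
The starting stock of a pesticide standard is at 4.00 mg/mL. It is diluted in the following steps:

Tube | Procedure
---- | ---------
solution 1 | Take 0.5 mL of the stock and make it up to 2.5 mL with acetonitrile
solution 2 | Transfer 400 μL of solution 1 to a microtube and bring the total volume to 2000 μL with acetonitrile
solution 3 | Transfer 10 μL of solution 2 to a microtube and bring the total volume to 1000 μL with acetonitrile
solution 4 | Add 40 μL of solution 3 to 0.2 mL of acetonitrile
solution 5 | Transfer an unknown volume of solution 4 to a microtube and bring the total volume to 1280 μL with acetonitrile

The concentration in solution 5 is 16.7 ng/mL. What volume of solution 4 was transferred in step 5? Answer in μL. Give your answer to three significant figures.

80.2 μL

Step 1: 0.5 mL brought to 2.5 mL → factor 2.5/0.5 = 5
Step 2: 400 μL brought to 2000 μL → factor 2000/400 = 5
Step 3: 10 μL brought to 1000 μL → factor 1000/10 = 100
Step 4: 40 μL + 0.2 mL = 240 μL total → factor 240/40 = 6
Step 5: v brought to 1280 μL → factor = 1280 μL/v
Product of known-step factors = 15000
Overall factor = 4.00 mg/mL / (16.7 ng/mL) = 2.3952 × 10^5
Step-5 factor = 2.3952 × 10^5 / 15000 = 15.968
v = 1280 μL / 15.968 = 80.2 μL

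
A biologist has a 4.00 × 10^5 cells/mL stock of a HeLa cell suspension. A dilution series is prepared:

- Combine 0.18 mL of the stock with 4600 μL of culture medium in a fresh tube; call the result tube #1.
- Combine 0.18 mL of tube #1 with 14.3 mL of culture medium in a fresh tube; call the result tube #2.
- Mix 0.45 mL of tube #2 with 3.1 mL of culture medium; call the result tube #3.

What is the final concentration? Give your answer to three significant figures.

Step 1: 0.18 mL + 4600 μL = 4.78 mL total → factor 4.78/0.18 = 26.556
Step 2: 0.18 mL + 14.3 mL = 14.48 mL total → factor 14.48/0.18 = 80.444
Step 3: 0.45 mL + 3.1 mL = 3.55 mL total → factor 3.55/0.45 = 7.8889
Overall dilution factor = 26.556 × 80.444 × 7.8889 = 16853
Final = 4.00 × 10^5 cells/mL / 16853 = 23.7 cells/mL

23.7 cells/mL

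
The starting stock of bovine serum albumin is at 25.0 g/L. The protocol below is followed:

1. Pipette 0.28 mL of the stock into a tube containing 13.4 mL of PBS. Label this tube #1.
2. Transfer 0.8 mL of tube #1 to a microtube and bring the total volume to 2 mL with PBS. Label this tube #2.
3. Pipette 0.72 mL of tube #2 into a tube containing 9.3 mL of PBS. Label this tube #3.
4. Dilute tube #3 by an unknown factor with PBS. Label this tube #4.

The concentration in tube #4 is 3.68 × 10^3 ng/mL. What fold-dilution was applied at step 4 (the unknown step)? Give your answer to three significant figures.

Step 1: 0.28 mL + 13.4 mL = 13.68 mL total → factor 13.68/0.28 = 48.857
Step 2: 0.8 mL brought to 2 mL → factor 2/0.8 = 2.5
Step 3: 0.72 mL + 9.3 mL = 10.02 mL total → factor 10.02/0.72 = 13.917
Step 4: unknown factor x
Product of known-step factors = 1699.8
Overall factor = 25.0 g/L / (3.68 × 10^3 ng/mL) = 6793.5
x = 6793.5 / 1699.8 = 4.00

4.00-fold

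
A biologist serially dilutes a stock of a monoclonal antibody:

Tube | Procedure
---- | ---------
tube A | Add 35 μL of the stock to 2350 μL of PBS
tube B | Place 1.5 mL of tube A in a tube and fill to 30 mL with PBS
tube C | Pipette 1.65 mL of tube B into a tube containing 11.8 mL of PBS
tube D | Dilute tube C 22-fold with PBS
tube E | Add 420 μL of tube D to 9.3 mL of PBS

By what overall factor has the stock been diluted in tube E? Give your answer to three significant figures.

5.66 × 10^6

Step 1: 35 μL + 2350 μL = 2385 μL total → factor 2385/35 = 68.143
Step 2: 1.5 mL brought to 30 mL → factor 30/1.5 = 20
Step 3: 1.65 mL + 11.8 mL = 13.45 mL total → factor 13.45/1.65 = 8.1515
Step 4: 22-fold → factor 22
Step 5: 420 μL + 9.3 mL = 9720 μL total → factor 9720/420 = 23.143
Overall dilution factor = 68.143 × 20 × 8.1515 × 22 × 23.143 = 5.6562 × 10^6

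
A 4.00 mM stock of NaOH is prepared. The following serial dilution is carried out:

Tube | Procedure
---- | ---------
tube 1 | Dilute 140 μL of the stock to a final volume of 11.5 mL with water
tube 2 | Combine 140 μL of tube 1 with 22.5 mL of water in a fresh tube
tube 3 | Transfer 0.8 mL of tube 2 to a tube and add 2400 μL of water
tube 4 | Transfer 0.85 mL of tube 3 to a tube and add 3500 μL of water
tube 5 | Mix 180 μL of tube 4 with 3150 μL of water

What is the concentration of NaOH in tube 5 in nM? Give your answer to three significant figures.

Step 1: 140 μL brought to 11.5 mL → factor 11500/140 = 82.143
Step 2: 140 μL + 22.5 mL = 22640 μL total → factor 22640/140 = 161.71
Step 3: 0.8 mL + 2400 μL = 3.2 mL total → factor 3.2/0.8 = 4
Step 4: 0.85 mL + 3500 μL = 4.35 mL total → factor 4.35/0.85 = 5.1176
Step 5: 180 μL + 3150 μL = 3330 μL total → factor 3330/180 = 18.5
Overall dilution factor = 82.143 × 161.71 × 4 × 5.1176 × 18.5 = 5.0306 × 10^6
Final = 4.00 mM / 5.0306 × 10^6 = 7.951 × 10^-7 mM = 0.795 nM

0.795 nM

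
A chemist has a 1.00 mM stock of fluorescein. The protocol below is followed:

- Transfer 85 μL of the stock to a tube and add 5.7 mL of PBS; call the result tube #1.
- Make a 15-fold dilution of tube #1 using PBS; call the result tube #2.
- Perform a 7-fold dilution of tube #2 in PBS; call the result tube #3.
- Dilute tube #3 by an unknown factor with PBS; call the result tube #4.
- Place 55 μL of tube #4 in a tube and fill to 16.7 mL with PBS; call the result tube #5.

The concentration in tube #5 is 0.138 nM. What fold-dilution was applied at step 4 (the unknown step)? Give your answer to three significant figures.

Step 1: 85 μL + 5.7 mL = 5785 μL total → factor 5785/85 = 68.059
Step 2: 15-fold → factor 15
Step 3: 7-fold → factor 7
Step 4: unknown factor x
Step 5: 55 μL brought to 16.7 mL → factor 16700/55 = 303.64
Product of known-step factors = 2.1698 × 10^6
Overall factor = 1.00 mM / (0.138 nM) = 7.2464 × 10^6
x = 7.2464 × 10^6 / 2.1698 × 10^6 = 3.34

3.34-fold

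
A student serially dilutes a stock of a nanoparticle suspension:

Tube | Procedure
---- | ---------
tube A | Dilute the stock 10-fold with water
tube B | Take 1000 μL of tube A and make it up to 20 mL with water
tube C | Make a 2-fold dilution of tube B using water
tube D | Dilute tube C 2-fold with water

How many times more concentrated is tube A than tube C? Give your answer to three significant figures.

Step 1: 10-fold → factor 10
Step 2: 1000 μL brought to 20 mL → factor 20000/1000 = 20
Step 3: 2-fold → factor 2
Dilution factor to tube A = 10; to tube C = 400
[tube A]/[tube C] = (factor to tube C)/(factor to tube A) = 400/10 = 40.0

40.0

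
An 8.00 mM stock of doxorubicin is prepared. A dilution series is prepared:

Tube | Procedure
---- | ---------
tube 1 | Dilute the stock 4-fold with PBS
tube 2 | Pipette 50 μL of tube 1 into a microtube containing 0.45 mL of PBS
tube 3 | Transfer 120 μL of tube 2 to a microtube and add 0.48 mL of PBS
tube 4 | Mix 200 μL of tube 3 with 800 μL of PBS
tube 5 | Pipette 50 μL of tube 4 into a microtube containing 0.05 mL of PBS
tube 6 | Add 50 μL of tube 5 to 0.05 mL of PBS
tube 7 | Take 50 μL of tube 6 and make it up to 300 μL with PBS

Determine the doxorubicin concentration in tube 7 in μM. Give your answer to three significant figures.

Step 1: 4-fold → factor 4
Step 2: 50 μL + 0.45 mL = 500 μL total → factor 500/50 = 10
Step 3: 120 μL + 0.48 mL = 600 μL total → factor 600/120 = 5
Step 4: 200 μL + 800 μL = 1000 μL total → factor 1000/200 = 5
Step 5: 50 μL + 0.05 mL = 100 μL total → factor 100/50 = 2
Step 6: 50 μL + 0.05 mL = 100 μL total → factor 100/50 = 2
Step 7: 50 μL brought to 300 μL → factor 300/50 = 6
Overall dilution factor = 4 × 10 × 5 × 5 × 2 × 2 × 6 = 24000
Final = 8.00 mM / 24000 = 0.0003333 mM = 0.333 μM

0.333 μM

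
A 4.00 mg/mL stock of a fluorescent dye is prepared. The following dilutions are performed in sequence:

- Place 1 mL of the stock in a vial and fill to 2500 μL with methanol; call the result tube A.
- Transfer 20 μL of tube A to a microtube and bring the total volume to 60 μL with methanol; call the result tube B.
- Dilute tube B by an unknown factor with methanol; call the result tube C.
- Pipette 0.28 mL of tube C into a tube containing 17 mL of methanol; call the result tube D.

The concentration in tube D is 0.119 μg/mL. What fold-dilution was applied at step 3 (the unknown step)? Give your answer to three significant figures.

Step 1: 1 mL brought to 2500 μL → factor 2.5/1 = 2.5
Step 2: 20 μL brought to 60 μL → factor 60/20 = 3
Step 3: unknown factor x
Step 4: 0.28 mL + 17 mL = 17.28 mL total → factor 17.28/0.28 = 61.714
Product of known-step factors = 462.86
Overall factor = 4.00 mg/mL / (0.119 μg/mL) = 33613
x = 33613 / 462.86 = 72.6

72.6-fold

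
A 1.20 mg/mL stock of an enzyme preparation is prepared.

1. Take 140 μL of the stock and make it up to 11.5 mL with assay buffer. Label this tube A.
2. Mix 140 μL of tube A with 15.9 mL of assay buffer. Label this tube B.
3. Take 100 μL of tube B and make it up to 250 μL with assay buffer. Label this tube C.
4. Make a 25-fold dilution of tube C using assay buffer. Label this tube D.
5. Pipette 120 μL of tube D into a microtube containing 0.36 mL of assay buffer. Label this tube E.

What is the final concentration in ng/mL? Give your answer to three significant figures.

Step 1: 140 μL brought to 11.5 mL → factor 11500/140 = 82.143
Step 2: 140 μL + 15.9 mL = 16040 μL total → factor 16040/140 = 114.57
Step 3: 100 μL brought to 250 μL → factor 250/100 = 2.5
Step 4: 25-fold → factor 25
Step 5: 120 μL + 0.36 mL = 480 μL total → factor 480/120 = 4
Overall dilution factor = 82.143 × 114.57 × 2.5 × 25 × 4 = 2.3528 × 10^6
Final = 1.20 mg/mL / 2.3528 × 10^6 = 5.100 × 10^-7 mg/mL = 0.510 ng/mL

0.510 ng/mL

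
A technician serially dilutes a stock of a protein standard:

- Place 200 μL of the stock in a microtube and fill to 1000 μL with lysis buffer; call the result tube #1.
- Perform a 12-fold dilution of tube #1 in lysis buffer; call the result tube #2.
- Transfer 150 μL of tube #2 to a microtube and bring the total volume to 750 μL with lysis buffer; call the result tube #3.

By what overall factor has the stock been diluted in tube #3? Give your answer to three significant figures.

300

Step 1: 200 μL brought to 1000 μL → factor 1000/200 = 5
Step 2: 12-fold → factor 12
Step 3: 150 μL brought to 750 μL → factor 750/150 = 5
Overall dilution factor = 5 × 12 × 5 = 300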